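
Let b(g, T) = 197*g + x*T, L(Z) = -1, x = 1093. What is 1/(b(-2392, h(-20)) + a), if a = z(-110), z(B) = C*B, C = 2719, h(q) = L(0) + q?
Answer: -1/793267 ≈ -1.2606e-6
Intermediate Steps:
h(q) = -1 + q
z(B) = 2719*B
a = -299090 (a = 2719*(-110) = -299090)
b(g, T) = 197*g + 1093*T
1/(b(-2392, h(-20)) + a) = 1/((197*(-2392) + 1093*(-1 - 20)) - 299090) = 1/((-471224 + 1093*(-21)) - 299090) = 1/((-471224 - 22953) - 299090) = 1/(-494177 - 299090) = 1/(-793267) = -1/793267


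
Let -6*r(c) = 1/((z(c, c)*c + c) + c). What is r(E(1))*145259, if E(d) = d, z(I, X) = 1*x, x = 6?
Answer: -145259/48 ≈ -3026.2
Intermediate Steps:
z(I, X) = 6 (z(I, X) = 1*6 = 6)
r(c) = -1/(48*c) (r(c) = -1/(6*((6*c + c) + c)) = -1/(6*(7*c + c)) = -1/(8*c)/6 = -1/(48*c))
r(E(1))*145259 = -1/48/1*145259 = -1/48*1*145259 = -1/48*145259 = -145259/48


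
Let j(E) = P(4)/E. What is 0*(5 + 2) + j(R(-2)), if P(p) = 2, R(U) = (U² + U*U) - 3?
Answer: ⅖ ≈ 0.40000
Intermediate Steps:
R(U) = -3 + 2*U² (R(U) = (U² + U²) - 3 = 2*U² - 3 = -3 + 2*U²)
j(E) = 2/E
0*(5 + 2) + j(R(-2)) = 0*(5 + 2) + 2/(-3 + 2*(-2)²) = 0*7 + 2/(-3 + 2*4) = 0 + 2/(-3 + 8) = 0 + 2/5 = 0 + 2*(⅕) = 0 + ⅖ = ⅖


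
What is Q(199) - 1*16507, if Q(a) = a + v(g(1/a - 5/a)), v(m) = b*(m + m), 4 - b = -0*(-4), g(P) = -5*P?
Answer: -3245132/199 ≈ -16307.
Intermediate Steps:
b = 4 (b = 4 - (-1)*0*(-4) = 4 - (-1)*0 = 4 - 1*0 = 4 + 0 = 4)
v(m) = 8*m (v(m) = 4*(m + m) = 4*(2*m) = 8*m)
Q(a) = a + 160/a (Q(a) = a + 8*(-5*(1/a - 5/a)) = a + 8*(-(-20)/a) = a + 8*(20/a) = a + 160/a)
Q(199) - 1*16507 = (199 + 160/199) - 1*16507 = (199 + 160*(1/199)) - 16507 = (199 + 160/199) - 16507 = 39761/199 - 16507 = -3245132/199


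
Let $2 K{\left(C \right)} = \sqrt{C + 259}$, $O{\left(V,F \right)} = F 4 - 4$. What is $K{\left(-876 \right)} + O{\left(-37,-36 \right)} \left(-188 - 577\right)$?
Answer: $113220 + \frac{i \sqrt{617}}{2} \approx 1.1322 \cdot 10^{5} + 12.42 i$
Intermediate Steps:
$O{\left(V,F \right)} = -4 + 4 F$ ($O{\left(V,F \right)} = 4 F - 4 = -4 + 4 F$)
$K{\left(C \right)} = \frac{\sqrt{259 + C}}{2}$ ($K{\left(C \right)} = \frac{\sqrt{C + 259}}{2} = \frac{\sqrt{259 + C}}{2}$)
$K{\left(-876 \right)} + O{\left(-37,-36 \right)} \left(-188 - 577\right) = \frac{\sqrt{259 - 876}}{2} + \left(-4 + 4 \left(-36\right)\right) \left(-188 - 577\right) = \frac{\sqrt{-617}}{2} + \left(-4 - 144\right) \left(-188 - 577\right) = \frac{i \sqrt{617}}{2} - -113220 = \frac{i \sqrt{617}}{2} + 113220 = 113220 + \frac{i \sqrt{617}}{2}$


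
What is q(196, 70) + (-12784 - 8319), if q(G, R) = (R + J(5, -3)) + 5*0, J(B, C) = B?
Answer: -21028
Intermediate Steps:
q(G, R) = 5 + R (q(G, R) = (R + 5) + 5*0 = (5 + R) + 0 = 5 + R)
q(196, 70) + (-12784 - 8319) = (5 + 70) + (-12784 - 8319) = 75 - 21103 = -21028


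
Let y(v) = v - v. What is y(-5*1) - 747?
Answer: -747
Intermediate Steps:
y(v) = 0
y(-5*1) - 747 = 0 - 747 = -747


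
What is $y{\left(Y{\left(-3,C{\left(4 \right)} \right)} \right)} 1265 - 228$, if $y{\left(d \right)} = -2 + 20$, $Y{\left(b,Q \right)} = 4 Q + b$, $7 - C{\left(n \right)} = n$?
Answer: $22542$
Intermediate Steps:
$C{\left(n \right)} = 7 - n$
$Y{\left(b,Q \right)} = b + 4 Q$
$y{\left(d \right)} = 18$
$y{\left(Y{\left(-3,C{\left(4 \right)} \right)} \right)} 1265 - 228 = 18 \cdot 1265 - 228 = 22770 - 228 = 22542$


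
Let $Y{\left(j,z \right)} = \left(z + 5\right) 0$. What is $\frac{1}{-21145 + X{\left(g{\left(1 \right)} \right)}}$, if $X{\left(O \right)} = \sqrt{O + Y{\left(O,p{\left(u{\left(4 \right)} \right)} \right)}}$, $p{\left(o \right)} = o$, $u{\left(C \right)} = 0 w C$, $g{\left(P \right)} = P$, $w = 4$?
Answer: $- \frac{1}{21144} \approx -4.7295 \cdot 10^{-5}$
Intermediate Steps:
$u{\left(C \right)} = 0$ ($u{\left(C \right)} = 0 \cdot 4 C = 0 C = 0$)
$Y{\left(j,z \right)} = 0$ ($Y{\left(j,z \right)} = \left(5 + z\right) 0 = 0$)
$X{\left(O \right)} = \sqrt{O}$ ($X{\left(O \right)} = \sqrt{O + 0} = \sqrt{O}$)
$\frac{1}{-21145 + X{\left(g{\left(1 \right)} \right)}} = \frac{1}{-21145 + \sqrt{1}} = \frac{1}{-21145 + 1} = \frac{1}{-21144} = - \frac{1}{21144}$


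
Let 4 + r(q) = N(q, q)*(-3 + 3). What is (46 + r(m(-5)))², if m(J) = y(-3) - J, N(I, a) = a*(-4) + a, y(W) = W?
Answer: 1764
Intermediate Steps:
N(I, a) = -3*a (N(I, a) = -4*a + a = -3*a)
m(J) = -3 - J
r(q) = -4 (r(q) = -4 + (-3*q)*(-3 + 3) = -4 - 3*q*0 = -4 + 0 = -4)
(46 + r(m(-5)))² = (46 - 4)² = 42² = 1764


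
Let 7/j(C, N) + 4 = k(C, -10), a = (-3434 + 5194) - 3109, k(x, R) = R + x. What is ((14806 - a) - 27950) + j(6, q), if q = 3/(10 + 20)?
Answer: -94367/8 ≈ -11796.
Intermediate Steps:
a = -1349 (a = 1760 - 3109 = -1349)
q = 1/10 (q = 3/30 = 3*(1/30) = 1/10 ≈ 0.10000)
j(C, N) = 7/(-14 + C) (j(C, N) = 7/(-4 + (-10 + C)) = 7/(-14 + C))
((14806 - a) - 27950) + j(6, q) = ((14806 - 1*(-1349)) - 27950) + 7/(-14 + 6) = ((14806 + 1349) - 27950) + 7/(-8) = (16155 - 27950) + 7*(-1/8) = -11795 - 7/8 = -94367/8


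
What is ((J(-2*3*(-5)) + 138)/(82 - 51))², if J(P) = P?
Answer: 28224/961 ≈ 29.369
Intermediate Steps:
((J(-2*3*(-5)) + 138)/(82 - 51))² = ((-2*3*(-5) + 138)/(82 - 51))² = ((-6*(-5) + 138)/31)² = ((30 + 138)*(1/31))² = (168*(1/31))² = (168/31)² = 28224/961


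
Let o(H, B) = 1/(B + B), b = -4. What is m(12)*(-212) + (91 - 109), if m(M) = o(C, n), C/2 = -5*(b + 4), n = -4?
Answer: 17/2 ≈ 8.5000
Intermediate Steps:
C = 0 (C = 2*(-5*(-4 + 4)) = 2*(-5*0) = 2*0 = 0)
o(H, B) = 1/(2*B)
m(M) = -⅛ (m(M) = (½)/(-4) = (½)*(-¼) = -⅛)
m(12)*(-212) + (91 - 109) = -⅛*(-212) + (91 - 109) = 53/2 - 18 = 17/2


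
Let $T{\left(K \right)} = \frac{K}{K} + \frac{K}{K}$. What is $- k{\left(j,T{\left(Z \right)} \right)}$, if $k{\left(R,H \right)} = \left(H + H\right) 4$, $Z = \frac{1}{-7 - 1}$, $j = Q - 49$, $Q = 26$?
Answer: $-16$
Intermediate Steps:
$j = -23$ ($j = 26 - 49 = -23$)
$Z = - \frac{1}{8}$ ($Z = \frac{1}{-8} = - \frac{1}{8} \approx -0.125$)
$T{\left(K \right)} = 2$ ($T{\left(K \right)} = 1 + 1 = 2$)
$k{\left(R,H \right)} = 8 H$ ($k{\left(R,H \right)} = 2 H 4 = 8 H$)
$- k{\left(j,T{\left(Z \right)} \right)} = - 8 \cdot 2 = \left(-1\right) 16 = -16$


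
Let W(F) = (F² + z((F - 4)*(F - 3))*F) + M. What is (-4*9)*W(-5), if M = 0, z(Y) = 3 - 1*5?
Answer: -1260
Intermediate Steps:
z(Y) = -2 (z(Y) = 3 - 5 = -2)
W(F) = F² - 2*F (W(F) = (F² - 2*F) + 0 = F² - 2*F)
(-4*9)*W(-5) = (-4*9)*(-5*(-2 - 5)) = -(-180)*(-7) = -36*35 = -1260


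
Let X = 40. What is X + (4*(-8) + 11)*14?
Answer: -254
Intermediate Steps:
X + (4*(-8) + 11)*14 = 40 + (4*(-8) + 11)*14 = 40 + (-32 + 11)*14 = 40 - 21*14 = 40 - 294 = -254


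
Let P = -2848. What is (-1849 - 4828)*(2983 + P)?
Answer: -901395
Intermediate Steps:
(-1849 - 4828)*(2983 + P) = (-1849 - 4828)*(2983 - 2848) = -6677*135 = -901395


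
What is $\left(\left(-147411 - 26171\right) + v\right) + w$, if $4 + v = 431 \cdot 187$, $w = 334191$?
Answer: $241202$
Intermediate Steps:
$v = 80593$ ($v = -4 + 431 \cdot 187 = -4 + 80597 = 80593$)
$\left(\left(-147411 - 26171\right) + v\right) + w = \left(\left(-147411 - 26171\right) + 80593\right) + 334191 = \left(-173582 + 80593\right) + 334191 = -92989 + 334191 = 241202$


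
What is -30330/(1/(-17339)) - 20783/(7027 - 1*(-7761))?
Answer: 7776888952777/14788 ≈ 5.2589e+8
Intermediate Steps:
-30330/(1/(-17339)) - 20783/(7027 - 1*(-7761)) = -30330/(-1/17339) - 20783/(7027 + 7761) = -30330*(-17339) - 20783/14788 = 525891870 - 20783*1/14788 = 525891870 - 20783/14788 = 7776888952777/14788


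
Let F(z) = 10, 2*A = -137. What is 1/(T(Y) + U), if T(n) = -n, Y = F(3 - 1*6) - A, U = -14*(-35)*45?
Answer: 2/43943 ≈ 4.5514e-5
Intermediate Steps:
A = -137/2 (A = (½)*(-137) = -137/2 ≈ -68.500)
U = 22050 (U = 490*45 = 22050)
Y = 157/2 (Y = 10 - 1*(-137/2) = 10 + 137/2 = 157/2 ≈ 78.500)
1/(T(Y) + U) = 1/(-1*157/2 + 22050) = 1/(-157/2 + 22050) = 1/(43943/2) = 2/43943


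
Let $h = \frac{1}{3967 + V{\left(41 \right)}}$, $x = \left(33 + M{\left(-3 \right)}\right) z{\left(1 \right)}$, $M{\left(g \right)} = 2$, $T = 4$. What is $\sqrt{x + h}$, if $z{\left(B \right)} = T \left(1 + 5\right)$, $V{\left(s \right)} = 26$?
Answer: $\frac{\sqrt{110685993}}{363} \approx 28.983$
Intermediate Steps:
$z{\left(B \right)} = 24$ ($z{\left(B \right)} = 4 \left(1 + 5\right) = 4 \cdot 6 = 24$)
$x = 840$ ($x = \left(33 + 2\right) 24 = 35 \cdot 24 = 840$)
$h = \frac{1}{3993}$ ($h = \frac{1}{3967 + 26} = \frac{1}{3993} \approx 0.00025044$)
$\sqrt{x + h} = \sqrt{840 + \frac{1}{3993}} = \sqrt{\frac{3354121}{3993}} = \frac{\sqrt{110685993}}{363}$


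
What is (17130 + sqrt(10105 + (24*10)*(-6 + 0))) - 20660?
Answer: -3530 + sqrt(8665) ≈ -3436.9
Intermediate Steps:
(17130 + sqrt(10105 + (24*10)*(-6 + 0))) - 20660 = (17130 + sqrt(10105 + 240*(-6))) - 20660 = (17130 + sqrt(10105 - 1440)) - 20660 = (17130 + sqrt(8665)) - 20660 = -3530 + sqrt(8665)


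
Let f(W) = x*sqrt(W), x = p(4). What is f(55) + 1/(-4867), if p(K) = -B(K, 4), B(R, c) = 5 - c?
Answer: -1/4867 - sqrt(55) ≈ -7.4164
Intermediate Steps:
p(K) = -1 (p(K) = -(5 - 1*4) = -(5 - 4) = -1*1 = -1)
x = -1
f(W) = -sqrt(W)
f(55) + 1/(-4867) = -sqrt(55) + 1/(-4867) = -sqrt(55) - 1/4867 = -1/4867 - sqrt(55)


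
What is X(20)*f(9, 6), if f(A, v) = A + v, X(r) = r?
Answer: 300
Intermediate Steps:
X(20)*f(9, 6) = 20*(9 + 6) = 20*15 = 300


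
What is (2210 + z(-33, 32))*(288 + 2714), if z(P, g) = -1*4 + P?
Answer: 6523346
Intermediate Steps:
z(P, g) = -4 + P
(2210 + z(-33, 32))*(288 + 2714) = (2210 + (-4 - 33))*(288 + 2714) = (2210 - 37)*3002 = 2173*3002 = 6523346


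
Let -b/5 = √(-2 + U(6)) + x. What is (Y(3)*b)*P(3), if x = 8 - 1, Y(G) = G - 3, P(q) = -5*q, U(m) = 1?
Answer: 0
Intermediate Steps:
Y(G) = -3 + G
x = 7
b = -35 - 5*I (b = -5*(√(-2 + 1) + 7) = -5*(√(-1) + 7) = -5*(I + 7) = -5*(7 + I) = -35 - 5*I ≈ -35.0 - 5.0*I)
(Y(3)*b)*P(3) = ((-3 + 3)*(-35 - 5*I))*(-5*3) = (0*(-35 - 5*I))*(-15) = 0*(-15) = 0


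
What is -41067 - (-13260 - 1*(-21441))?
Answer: -49248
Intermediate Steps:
-41067 - (-13260 - 1*(-21441)) = -41067 - (-13260 + 21441) = -41067 - 1*8181 = -41067 - 8181 = -49248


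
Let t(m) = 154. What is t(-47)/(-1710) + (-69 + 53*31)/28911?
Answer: -293459/8239635 ≈ -0.035616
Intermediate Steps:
t(-47)/(-1710) + (-69 + 53*31)/28911 = 154/(-1710) + (-69 + 53*31)/28911 = 154*(-1/1710) + (-69 + 1643)*(1/28911) = -77/855 + 1574*(1/28911) = -77/855 + 1574/28911 = -293459/8239635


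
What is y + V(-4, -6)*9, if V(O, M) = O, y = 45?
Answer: 9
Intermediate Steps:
y + V(-4, -6)*9 = 45 - 4*9 = 45 - 36 = 9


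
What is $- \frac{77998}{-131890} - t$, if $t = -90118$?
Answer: $\frac{5942870509}{65945} \approx 90119.0$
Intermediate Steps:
$- \frac{77998}{-131890} - t = - \frac{77998}{-131890} - -90118 = \left(-77998\right) \left(- \frac{1}{131890}\right) + 90118 = \frac{38999}{65945} + 90118 = \frac{5942870509}{65945}$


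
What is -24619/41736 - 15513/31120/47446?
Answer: -4543885189181/7703002335840 ≈ -0.58988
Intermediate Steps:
-24619/41736 - 15513/31120/47446 = -24619*1/41736 - 15513*1/31120*(1/47446) = -24619/41736 - 15513/31120*1/47446 = -24619/41736 - 15513/1476519520 = -4543885189181/7703002335840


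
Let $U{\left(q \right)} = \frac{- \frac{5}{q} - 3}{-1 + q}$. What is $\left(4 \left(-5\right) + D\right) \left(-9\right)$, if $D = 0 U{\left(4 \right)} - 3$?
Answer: $207$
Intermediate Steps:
$U{\left(q \right)} = \frac{-3 - \frac{5}{q}}{-1 + q}$
$D = -3$ ($D = 0 \frac{-5 - 12}{4 \left(-1 + 4\right)} - 3 = 0 \frac{-5 - 12}{4 \cdot 3} - 3 = 0 \cdot \frac{1}{4} \cdot \frac{1}{3} \left(-17\right) - 3 = 0 \left(- \frac{17}{12}\right) - 3 = 0 - 3 = -3$)
$\left(4 \left(-5\right) + D\right) \left(-9\right) = \left(4 \left(-5\right) - 3\right) \left(-9\right) = \left(-20 - 3\right) \left(-9\right) = \left(-23\right) \left(-9\right) = 207$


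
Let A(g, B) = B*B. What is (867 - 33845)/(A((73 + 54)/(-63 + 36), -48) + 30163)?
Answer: -32978/32467 ≈ -1.0157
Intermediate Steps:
A(g, B) = B**2
(867 - 33845)/(A((73 + 54)/(-63 + 36), -48) + 30163) = (867 - 33845)/((-48)**2 + 30163) = -32978/(2304 + 30163) = -32978/32467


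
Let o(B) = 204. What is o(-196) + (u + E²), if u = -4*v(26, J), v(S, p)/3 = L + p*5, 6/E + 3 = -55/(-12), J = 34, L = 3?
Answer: -670608/361 ≈ -1857.6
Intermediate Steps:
E = 72/19 (E = 6/(-3 - 55/(-12)) = 6/(-3 - 55*(-1/12)) = 6/(-3 + 55/12) = 6/(19/12) = 6*(12/19) = 72/19 ≈ 3.7895)
v(S, p) = 9 + 15*p (v(S, p) = 3*(3 + p*5) = 3*(3 + 5*p) = 9 + 15*p)
u = -2076 (u = -4*(9 + 15*34) = -4*(9 + 510) = -4*519 = -2076)
o(-196) + (u + E²) = 204 + (-2076 + (72/19)²) = 204 + (-2076 + 5184/361) = 204 - 744252/361 = -670608/361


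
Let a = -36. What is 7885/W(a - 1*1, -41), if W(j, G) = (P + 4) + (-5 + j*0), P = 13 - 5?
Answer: 7885/7 ≈ 1126.4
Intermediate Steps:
P = 8
W(j, G) = 7 (W(j, G) = (8 + 4) + (-5 + j*0) = 12 + (-5 + 0) = 12 - 5 = 7)
7885/W(a - 1*1, -41) = 7885/7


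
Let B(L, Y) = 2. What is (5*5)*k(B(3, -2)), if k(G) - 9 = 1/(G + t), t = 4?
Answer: 1375/6 ≈ 229.17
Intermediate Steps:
k(G) = 9 + 1/(4 + G) (k(G) = 9 + 1/(G + 4) = 9 + 1/(4 + G))
(5*5)*k(B(3, -2)) = (5*5)*((37 + 9*2)/(4 + 2)) = 25*((37 + 18)/6) = 25*((⅙)*55) = 25*(55/6) = 1375/6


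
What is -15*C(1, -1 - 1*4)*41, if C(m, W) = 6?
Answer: -3690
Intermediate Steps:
-15*C(1, -1 - 1*4)*41 = -15*6*41 = -90*41 = -3690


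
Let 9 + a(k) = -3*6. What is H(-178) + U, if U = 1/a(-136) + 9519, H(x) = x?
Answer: 252206/27 ≈ 9341.0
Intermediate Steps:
a(k) = -27 (a(k) = -9 - 3*6 = -9 - 18 = -27)
U = 257012/27 (U = 1/(-27) + 9519 = -1/27 + 9519 = 257012/27 ≈ 9519.0)
H(-178) + U = -178 + 257012/27 = 252206/27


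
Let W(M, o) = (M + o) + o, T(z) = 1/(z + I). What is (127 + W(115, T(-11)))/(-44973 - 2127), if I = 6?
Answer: -302/58875 ≈ -0.0051295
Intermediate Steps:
T(z) = 1/(6 + z) (T(z) = 1/(z + 6) = 1/(6 + z))
W(M, o) = M + 2*o
(127 + W(115, T(-11)))/(-44973 - 2127) = (127 + (115 + 2/(6 - 11)))/(-44973 - 2127) = (127 + (115 + 2/(-5)))/(-47100) = (127 + (115 + 2*(-1/5)))*(-1/47100) = (127 + (115 - 2/5))*(-1/47100) = (127 + 573/5)*(-1/47100) = (1208/5)*(-1/47100) = -302/58875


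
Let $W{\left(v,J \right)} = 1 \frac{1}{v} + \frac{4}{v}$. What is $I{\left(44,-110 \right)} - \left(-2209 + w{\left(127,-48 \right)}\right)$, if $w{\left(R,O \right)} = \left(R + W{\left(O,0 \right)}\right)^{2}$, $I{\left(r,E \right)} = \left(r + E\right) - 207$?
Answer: $- \frac{32639737}{2304} \approx -14167.0$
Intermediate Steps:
$W{\left(v,J \right)} = \frac{5}{v}$ ($W{\left(v,J \right)} = \frac{1}{v} + \frac{4}{v} = \frac{5}{v}$)
$I{\left(r,E \right)} = -207 + E + r$ ($I{\left(r,E \right)} = \left(E + r\right) - 207 = -207 + E + r$)
$w{\left(R,O \right)} = \left(R + \frac{5}{O}\right)^{2}$
$I{\left(44,-110 \right)} - \left(-2209 + w{\left(127,-48 \right)}\right) = \left(-207 - 110 + 44\right) + \left(2209 - \frac{\left(5 - 6096\right)^{2}}{2304}\right) = -273 + \left(2209 - \frac{\left(5 - 6096\right)^{2}}{2304}\right) = -273 + \left(2209 - \frac{\left(-6091\right)^{2}}{2304}\right) = -273 + \left(2209 - \frac{1}{2304} \cdot 37100281\right) = -273 + \left(2209 - \frac{37100281}{2304}\right) = -273 - \frac{32010745}{2304} = - \frac{32639737}{2304}$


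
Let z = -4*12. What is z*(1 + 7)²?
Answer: -3072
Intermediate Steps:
z = -48
z*(1 + 7)² = -48*(1 + 7)² = -48*8² = -48*64 = -3072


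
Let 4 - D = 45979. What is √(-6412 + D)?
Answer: I*√52387 ≈ 228.88*I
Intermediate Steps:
D = -45975 (D = 4 - 1*45979 = 4 - 45979 = -45975)
√(-6412 + D) = √(-6412 - 45975) = √(-52387) = I*√52387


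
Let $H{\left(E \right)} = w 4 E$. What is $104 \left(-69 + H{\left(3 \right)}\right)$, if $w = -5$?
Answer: $-13416$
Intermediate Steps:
$H{\left(E \right)} = - 20 E$ ($H{\left(E \right)} = \left(-5\right) 4 E = - 20 E$)
$104 \left(-69 + H{\left(3 \right)}\right) = 104 \left(-69 - 60\right) = 104 \left(-129\right) = -13416$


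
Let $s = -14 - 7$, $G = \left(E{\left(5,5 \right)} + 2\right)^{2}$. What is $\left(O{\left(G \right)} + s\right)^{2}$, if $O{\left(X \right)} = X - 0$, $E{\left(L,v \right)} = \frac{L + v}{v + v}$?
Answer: $144$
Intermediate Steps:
$E{\left(L,v \right)} = \frac{L + v}{2 v}$
$G = 9$ ($G = \left(\frac{5 + 5}{2 \cdot 5} + 2\right)^{2} = \left(\frac{1}{2} \cdot \frac{1}{5} \cdot 10 + 2\right)^{2} = \left(1 + 2\right)^{2} = 3^{2} = 9$)
$O{\left(X \right)} = X$ ($O{\left(X \right)} = X + 0 = X$)
$s = -21$ ($s = -14 - 7 = -21$)
$\left(O{\left(G \right)} + s\right)^{2} = \left(9 - 21\right)^{2} = \left(-12\right)^{2} = 144$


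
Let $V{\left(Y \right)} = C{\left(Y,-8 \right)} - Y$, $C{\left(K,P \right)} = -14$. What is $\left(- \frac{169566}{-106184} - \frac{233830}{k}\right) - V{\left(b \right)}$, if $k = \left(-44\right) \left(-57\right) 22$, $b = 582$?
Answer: $\frac{54318386965}{91543881} \approx 593.36$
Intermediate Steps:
$k = 55176$ ($k = 2508 \cdot 22 = 55176$)
$V{\left(Y \right)} = -14 - Y$
$\left(- \frac{169566}{-106184} - \frac{233830}{k}\right) - V{\left(b \right)} = \left(- \frac{169566}{-106184} - \frac{233830}{55176}\right) - \left(-14 - 582\right) = \left(\left(-169566\right) \left(- \frac{1}{106184}\right) - \frac{116915}{27588}\right) - \left(-14 - 582\right) = \left(\frac{84783}{53092} - \frac{116915}{27588}\right) - -596 = - \frac{241766111}{91543881} + 596 = \frac{54318386965}{91543881}$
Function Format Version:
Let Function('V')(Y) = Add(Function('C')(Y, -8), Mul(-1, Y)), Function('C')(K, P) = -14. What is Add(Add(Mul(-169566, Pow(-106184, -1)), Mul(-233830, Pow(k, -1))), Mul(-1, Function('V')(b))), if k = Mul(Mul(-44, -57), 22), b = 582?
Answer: Rational(54318386965, 91543881) ≈ 593.36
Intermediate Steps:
k = 55176 (k = Mul(2508, 22) = 55176)
Function('V')(Y) = Add(-14, Mul(-1, Y))
Add(Add(Mul(-169566, Pow(-106184, -1)), Mul(-233830, Pow(k, -1))), Mul(-1, Function('V')(b))) = Add(Add(Mul(-169566, Pow(-106184, -1)), Mul(-233830, Pow(55176, -1))), Mul(-1, Add(-14, Mul(-1, 582)))) = Add(Add(Mul(-169566, Rational(-1, 106184)), Mul(-233830, Rational(1, 55176))), Mul(-1, Add(-14, -582))) = Add(Add(Rational(84783, 53092), Rational(-116915, 27588)), Mul(-1, -596)) = Add(Rational(-241766111, 91543881), 596) = Rational(54318386965, 91543881)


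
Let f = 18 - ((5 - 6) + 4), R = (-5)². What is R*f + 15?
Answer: 390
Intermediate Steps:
R = 25
f = 15 (f = 18 - (-1 + 4) = 18 - 1*3 = 18 - 3 = 15)
R*f + 15 = 25*15 + 15 = 375 + 15 = 390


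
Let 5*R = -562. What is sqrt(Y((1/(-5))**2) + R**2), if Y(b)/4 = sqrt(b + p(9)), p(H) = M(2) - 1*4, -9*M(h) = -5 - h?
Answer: 2*sqrt(710649 + 30*I*sqrt(179))/15 ≈ 112.4 + 0.031742*I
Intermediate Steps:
M(h) = 5/9 + h/9 (M(h) = -(-5 - h)/9 = 5/9 + h/9)
R = -562/5 (R = (1/5)*(-562) = -562/5 ≈ -112.40)
p(H) = -29/9 (p(H) = (5/9 + (1/9)*2) - 1*4 = (5/9 + 2/9) - 4 = 7/9 - 4 = -29/9)
Y(b) = 4*sqrt(-29/9 + b) (Y(b) = 4*sqrt(b - 29/9) = 4*sqrt(-29/9 + b))
sqrt(Y((1/(-5))**2) + R**2) = sqrt(4*sqrt(-29 + 9*(1/(-5))**2)/3 + (-562/5)**2) = sqrt(4*sqrt(-29 + 9*(-1/5)**2)/3 + 315844/25) = sqrt(4*sqrt(-29 + 9*(1/25))/3 + 315844/25) = sqrt(4*sqrt(-29 + 9/25)/3 + 315844/25) = sqrt(4*sqrt(-716/25)/3 + 315844/25) = sqrt(4*(2*I*sqrt(179)/5)/3 + 315844/25) = sqrt(8*I*sqrt(179)/15 + 315844/25) = sqrt(315844/25 + 8*I*sqrt(179)/15)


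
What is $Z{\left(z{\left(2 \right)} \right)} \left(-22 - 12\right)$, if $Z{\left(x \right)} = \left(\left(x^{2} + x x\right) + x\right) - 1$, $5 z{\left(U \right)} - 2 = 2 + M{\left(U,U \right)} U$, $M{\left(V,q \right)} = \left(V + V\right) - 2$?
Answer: $- \frac{4862}{25} \approx -194.48$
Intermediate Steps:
$M{\left(V,q \right)} = -2 + 2 V$ ($M{\left(V,q \right)} = 2 V - 2 = -2 + 2 V$)
$z{\left(U \right)} = \frac{4}{5} + \frac{U \left(-2 + 2 U\right)}{5}$ ($z{\left(U \right)} = \frac{2}{5} + \frac{2 + \left(-2 + 2 U\right) U}{5} = \frac{2}{5} + \frac{2 + U \left(-2 + 2 U\right)}{5} = \frac{2}{5} + \left(\frac{2}{5} + \frac{U \left(-2 + 2 U\right)}{5}\right) = \frac{4}{5} + \frac{U \left(-2 + 2 U\right)}{5}$)
$Z{\left(x \right)} = -1 + x + 2 x^{2}$ ($Z{\left(x \right)} = \left(\left(x^{2} + x^{2}\right) + x\right) - 1 = \left(2 x^{2} + x\right) - 1 = \left(x + 2 x^{2}\right) - 1 = -1 + x + 2 x^{2}$)
$Z{\left(z{\left(2 \right)} \right)} \left(-22 - 12\right) = \left(-1 + \left(\frac{4}{5} + \frac{2}{5} \cdot 2 \left(-1 + 2\right)\right) + 2 \left(\frac{4}{5} + \frac{2}{5} \cdot 2 \left(-1 + 2\right)\right)^{2}\right) \left(-22 - 12\right) = \left(-1 + \left(\frac{4}{5} + \frac{2}{5} \cdot 2 \cdot 1\right) + 2 \left(\frac{4}{5} + \frac{2}{5} \cdot 2 \cdot 1\right)^{2}\right) \left(-34\right) = \left(-1 + \left(\frac{4}{5} + \frac{4}{5}\right) + 2 \left(\frac{4}{5} + \frac{4}{5}\right)^{2}\right) \left(-34\right) = \left(-1 + \frac{8}{5} + 2 \left(\frac{8}{5}\right)^{2}\right) \left(-34\right) = \left(-1 + \frac{8}{5} + 2 \cdot \frac{64}{25}\right) \left(-34\right) = \left(-1 + \frac{8}{5} + \frac{128}{25}\right) \left(-34\right) = \frac{143}{25} \left(-34\right) = - \frac{4862}{25}$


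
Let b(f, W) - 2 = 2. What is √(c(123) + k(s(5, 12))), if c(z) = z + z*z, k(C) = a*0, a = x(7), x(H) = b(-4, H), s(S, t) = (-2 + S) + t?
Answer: 2*√3813 ≈ 123.50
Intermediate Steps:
s(S, t) = -2 + S + t
b(f, W) = 4 (b(f, W) = 2 + 2 = 4)
x(H) = 4
a = 4
k(C) = 0 (k(C) = 4*0 = 0)
c(z) = z + z²
√(c(123) + k(s(5, 12))) = √(123*(1 + 123) + 0) = √(123*124 + 0) = √(15252 + 0) = √15252 = 2*√3813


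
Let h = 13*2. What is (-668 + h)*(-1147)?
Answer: 736374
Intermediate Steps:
h = 26
(-668 + h)*(-1147) = (-668 + 26)*(-1147) = -642*(-1147) = 736374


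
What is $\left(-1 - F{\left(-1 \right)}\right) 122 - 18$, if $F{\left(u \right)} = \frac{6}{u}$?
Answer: $592$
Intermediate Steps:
$\left(-1 - F{\left(-1 \right)}\right) 122 - 18 = \left(-1 - \frac{6}{-1}\right) 122 - 18 = \left(-1 - 6 \left(-1\right)\right) 122 - 18 = \left(-1 - -6\right) 122 - 18 = \left(-1 + 6\right) 122 - 18 = 5 \cdot 122 - 18 = 610 - 18 = 592$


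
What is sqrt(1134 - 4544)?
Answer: I*sqrt(3410) ≈ 58.395*I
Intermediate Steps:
sqrt(1134 - 4544) = sqrt(-3410) = I*sqrt(3410)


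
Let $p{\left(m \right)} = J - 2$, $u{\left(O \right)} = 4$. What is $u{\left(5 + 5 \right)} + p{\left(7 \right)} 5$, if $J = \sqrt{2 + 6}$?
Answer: $-6 + 10 \sqrt{2} \approx 8.1421$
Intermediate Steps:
$J = 2 \sqrt{2}$ ($J = \sqrt{8} = 2 \sqrt{2} \approx 2.8284$)
$p{\left(m \right)} = -2 + 2 \sqrt{2}$ ($p{\left(m \right)} = 2 \sqrt{2} - 2 = -2 + 2 \sqrt{2}$)
$u{\left(5 + 5 \right)} + p{\left(7 \right)} 5 = 4 + \left(-2 + 2 \sqrt{2}\right) 5 = 4 - \left(10 - 10 \sqrt{2}\right) = -6 + 10 \sqrt{2}$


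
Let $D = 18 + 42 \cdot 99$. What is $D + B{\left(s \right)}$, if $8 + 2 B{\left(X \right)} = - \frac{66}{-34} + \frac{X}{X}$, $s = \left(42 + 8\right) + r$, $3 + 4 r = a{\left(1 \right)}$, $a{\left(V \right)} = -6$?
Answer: $\frac{70949}{17} \approx 4173.5$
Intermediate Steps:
$r = - \frac{9}{4}$ ($r = - \frac{3}{4} + \frac{1}{4} \left(-6\right) = - \frac{3}{4} - \frac{3}{2} = - \frac{9}{4} \approx -2.25$)
$s = \frac{191}{4}$ ($s = \left(42 + 8\right) - \frac{9}{4} = 50 - \frac{9}{4} = \frac{191}{4} \approx 47.75$)
$D = 4176$ ($D = 18 + 4158 = 4176$)
$B{\left(X \right)} = - \frac{43}{17}$ ($B{\left(X \right)} = -4 + \frac{- \frac{66}{-34} + \frac{X}{X}}{2} = -4 + \frac{\left(-66\right) \left(- \frac{1}{34}\right) + 1}{2} = -4 + \frac{\frac{33}{17} + 1}{2} = -4 + \frac{1}{2} \cdot \frac{50}{17} = -4 + \frac{25}{17} = - \frac{43}{17}$)
$D + B{\left(s \right)} = 4176 - \frac{43}{17} = \frac{70949}{17}$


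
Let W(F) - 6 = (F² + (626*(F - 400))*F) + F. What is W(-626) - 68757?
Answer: 402387275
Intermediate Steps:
W(F) = 6 + F + F² + F*(-250400 + 626*F) (W(F) = 6 + ((F² + (626*(F - 400))*F) + F) = 6 + ((F² + (626*(-400 + F))*F) + F) = 6 + ((F² + (-250400 + 626*F)*F) + F) = 6 + ((F² + F*(-250400 + 626*F)) + F) = 6 + (F + F² + F*(-250400 + 626*F)) = 6 + F + F² + F*(-250400 + 626*F))
W(-626) - 68757 = (6 - 250399*(-626) + 627*(-626)²) - 68757 = (6 + 156749774 + 627*391876) - 68757 = (6 + 156749774 + 245706252) - 68757 = 402456032 - 68757 = 402387275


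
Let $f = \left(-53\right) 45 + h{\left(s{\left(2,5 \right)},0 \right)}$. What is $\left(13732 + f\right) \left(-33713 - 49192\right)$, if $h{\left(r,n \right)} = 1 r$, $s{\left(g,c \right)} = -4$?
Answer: $-940391415$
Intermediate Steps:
$h{\left(r,n \right)} = r$
$f = -2389$ ($f = \left(-53\right) 45 - 4 = -2385 - 4 = -2389$)
$\left(13732 + f\right) \left(-33713 - 49192\right) = \left(13732 - 2389\right) \left(-33713 - 49192\right) = 11343 \left(-82905\right) = -940391415$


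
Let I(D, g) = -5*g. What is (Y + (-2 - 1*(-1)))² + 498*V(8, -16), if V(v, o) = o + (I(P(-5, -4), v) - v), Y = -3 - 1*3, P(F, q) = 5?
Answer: -31823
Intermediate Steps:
Y = -6 (Y = -3 - 3 = -6)
V(v, o) = o - 6*v (V(v, o) = o + (-5*v - v) = o - 6*v)
(Y + (-2 - 1*(-1)))² + 498*V(8, -16) = (-6 + (-2 - 1*(-1)))² + 498*(-16 - 6*8) = (-6 + (-2 + 1))² + 498*(-16 - 48) = (-6 - 1)² + 498*(-64) = (-7)² - 31872 = 49 - 31872 = -31823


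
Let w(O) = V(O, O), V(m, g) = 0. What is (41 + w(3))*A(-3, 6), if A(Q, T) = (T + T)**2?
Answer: 5904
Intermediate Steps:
A(Q, T) = 4*T**2 (A(Q, T) = (2*T)**2 = 4*T**2)
w(O) = 0
(41 + w(3))*A(-3, 6) = (41 + 0)*(4*6**2) = 41*(4*36) = 41*144 = 5904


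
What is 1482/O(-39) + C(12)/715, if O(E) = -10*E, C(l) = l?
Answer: 2729/715 ≈ 3.8168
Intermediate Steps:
1482/O(-39) + C(12)/715 = 1482/((-10*(-39))) + 12/715 = 1482/390 + 12*(1/715) = 1482*(1/390) + 12/715 = 19/5 + 12/715 = 2729/715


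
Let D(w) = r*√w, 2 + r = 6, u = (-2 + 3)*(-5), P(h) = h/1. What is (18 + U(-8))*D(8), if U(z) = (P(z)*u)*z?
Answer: -2416*√2 ≈ -3416.7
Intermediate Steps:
P(h) = h (P(h) = h*1 = h)
u = -5 (u = 1*(-5) = -5)
r = 4 (r = -2 + 6 = 4)
D(w) = 4*√w
U(z) = -5*z² (U(z) = (z*(-5))*z = (-5*z)*z = -5*z²)
(18 + U(-8))*D(8) = (18 - 5*(-8)²)*(4*√8) = (18 - 5*64)*(4*(2*√2)) = (18 - 320)*(8*√2) = -2416*√2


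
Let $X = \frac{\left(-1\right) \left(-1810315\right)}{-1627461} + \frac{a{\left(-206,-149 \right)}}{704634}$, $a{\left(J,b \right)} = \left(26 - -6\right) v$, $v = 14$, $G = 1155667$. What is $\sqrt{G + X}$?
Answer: $\frac{2 \sqrt{23932032438606062608655081}}{9101304399} \approx 1075.0$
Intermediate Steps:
$a{\left(J,b \right)} = 448$ ($a{\left(J,b \right)} = \left(26 - -6\right) 14 = \left(26 + 6\right) 14 = 32 \cdot 14 = 448$)
$X = - \frac{30354295171}{27303913197}$ ($X = \frac{\left(-1\right) \left(-1810315\right)}{-1627461} + \frac{448}{704634} = 1810315 \left(- \frac{1}{1627461}\right) + 448 \cdot \frac{1}{704634} = - \frac{1810315}{1627461} + \frac{32}{50331} = - \frac{30354295171}{27303913197} \approx -1.1117$)
$\sqrt{G + X} = \sqrt{1155667 - \frac{30354295171}{27303913197}} = \sqrt{\frac{31554201098342228}{27303913197}} = \frac{2 \sqrt{23932032438606062608655081}}{9101304399}$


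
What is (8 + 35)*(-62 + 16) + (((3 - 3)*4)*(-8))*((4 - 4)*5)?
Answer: -1978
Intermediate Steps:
(8 + 35)*(-62 + 16) + (((3 - 3)*4)*(-8))*((4 - 4)*5) = 43*(-46) + ((0*4)*(-8))*(0*5) = -1978 + (0*(-8))*0 = -1978 + 0*0 = -1978 + 0 = -1978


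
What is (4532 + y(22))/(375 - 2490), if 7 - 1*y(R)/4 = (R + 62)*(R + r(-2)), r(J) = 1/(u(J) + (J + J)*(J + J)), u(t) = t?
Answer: 952/705 ≈ 1.3504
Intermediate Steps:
r(J) = 1/(J + 4*J**2) (r(J) = 1/(J + (J + J)*(J + J)) = 1/(J + (2*J)*(2*J)) = 1/(J + 4*J**2))
y(R) = 28 - 4*(62 + R)*(1/14 + R) (y(R) = 28 - 4*(R + 62)*(R + 1/((-2)*(1 + 4*(-2)))) = 28 - 4*(62 + R)*(R - 1/(2*(1 - 8))) = 28 - 4*(62 + R)*(R - 1/2/(-7)) = 28 - 4*(62 + R)*(R - 1/2*(-1/7)) = 28 - 4*(62 + R)*(R + 1/14) = 28 - 4*(62 + R)*(1/14 + R))
(4532 + y(22))/(375 - 2490) = (4532 + (72/7 - 4*22**2 - 1738/7*22))/(375 - 2490) = (4532 + (72/7 - 4*484 - 38236/7))/(-2115) = (4532 + (72/7 - 1936 - 38236/7))*(-1/2115) = (4532 - 7388)*(-1/2115) = -2856*(-1/2115) = 952/705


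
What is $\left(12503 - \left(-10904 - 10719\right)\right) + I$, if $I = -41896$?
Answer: $-7770$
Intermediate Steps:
$\left(12503 - \left(-10904 - 10719\right)\right) + I = \left(12503 - \left(-10904 - 10719\right)\right) - 41896 = \left(12503 - -21623\right) - 41896 = \left(12503 + 21623\right) - 41896 = 34126 - 41896 = -7770$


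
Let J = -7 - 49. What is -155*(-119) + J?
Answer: 18389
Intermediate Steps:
J = -56
-155*(-119) + J = -155*(-119) - 56 = 18445 - 56 = 18389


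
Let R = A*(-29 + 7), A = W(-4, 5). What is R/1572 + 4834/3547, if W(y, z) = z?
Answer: 3604439/2787942 ≈ 1.2929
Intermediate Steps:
A = 5
R = -110 (R = 5*(-29 + 7) = 5*(-22) = -110)
R/1572 + 4834/3547 = -110/1572 + 4834/3547 = -110*1/1572 + 4834*(1/3547) = -55/786 + 4834/3547 = 3604439/2787942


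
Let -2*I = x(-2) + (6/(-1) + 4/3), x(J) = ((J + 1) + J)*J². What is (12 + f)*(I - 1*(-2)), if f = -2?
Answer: 310/3 ≈ 103.33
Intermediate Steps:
x(J) = J²*(1 + 2*J) (x(J) = ((1 + J) + J)*J² = (1 + 2*J)*J² = J²*(1 + 2*J))
I = 25/3 (I = -((-2)²*(1 + 2*(-2)) + (6/(-1) + 4/3))/2 = -(4*(1 - 4) + (6*(-1) + 4*(⅓)))/2 = -(4*(-3) + (-6 + 4/3))/2 = -(-12 - 14/3)/2 = -½*(-50/3) = 25/3 ≈ 8.3333)
(12 + f)*(I - 1*(-2)) = (12 - 2)*(25/3 - 1*(-2)) = 10*(25/3 + 2) = 10*(31/3) = 310/3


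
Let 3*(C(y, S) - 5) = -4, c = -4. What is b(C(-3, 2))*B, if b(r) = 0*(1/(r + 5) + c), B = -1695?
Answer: 0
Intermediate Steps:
C(y, S) = 11/3 (C(y, S) = 5 + (⅓)*(-4) = 5 - 4/3 = 11/3)
b(r) = 0 (b(r) = 0*(1/(r + 5) - 4) = 0*(1/(5 + r) - 4) = 0*(-4 + 1/(5 + r)) = 0)
b(C(-3, 2))*B = 0*(-1695) = 0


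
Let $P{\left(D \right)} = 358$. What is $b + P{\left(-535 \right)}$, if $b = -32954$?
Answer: $-32596$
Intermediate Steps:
$b + P{\left(-535 \right)} = -32954 + 358 = -32596$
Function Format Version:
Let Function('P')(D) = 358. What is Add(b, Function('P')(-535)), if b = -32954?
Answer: -32596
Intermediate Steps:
Add(b, Function('P')(-535)) = Add(-32954, 358) = -32596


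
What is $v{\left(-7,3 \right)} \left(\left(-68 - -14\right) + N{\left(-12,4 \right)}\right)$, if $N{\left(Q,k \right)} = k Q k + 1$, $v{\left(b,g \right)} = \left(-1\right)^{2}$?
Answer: $-245$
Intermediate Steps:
$v{\left(b,g \right)} = 1$
$N{\left(Q,k \right)} = 1 + Q k^{2}$ ($N{\left(Q,k \right)} = Q k k + 1 = Q k^{2} + 1 = 1 + Q k^{2}$)
$v{\left(-7,3 \right)} \left(\left(-68 - -14\right) + N{\left(-12,4 \right)}\right) = 1 \left(\left(-68 - -14\right) + \left(1 - 12 \cdot 4^{2}\right)\right) = 1 \left(\left(-68 + 14\right) + \left(1 - 192\right)\right) = 1 \left(-54 + \left(1 - 192\right)\right) = 1 \left(-54 - 191\right) = 1 \left(-245\right) = -245$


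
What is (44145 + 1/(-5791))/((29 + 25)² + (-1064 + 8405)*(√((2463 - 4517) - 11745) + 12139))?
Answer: 3796961386428935/7665626808386214084 - 312780059609*I*√13799/7665626808386214084 ≈ 0.00049532 - 4.7931e-6*I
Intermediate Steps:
(44145 + 1/(-5791))/((29 + 25)² + (-1064 + 8405)*(√((2463 - 4517) - 11745) + 12139)) = (44145 - 1/5791)/(54² + 7341*(√(-2054 - 11745) + 12139)) = 255643694/(5791*(2916 + 7341*(√(-13799) + 12139))) = 255643694/(5791*(2916 + 7341*(I*√13799 + 12139))) = 255643694/(5791*(2916 + 7341*(12139 + I*√13799))) = 255643694/(5791*(2916 + (89112399 + 7341*I*√13799))) = 255643694/(5791*(89115315 + 7341*I*√13799))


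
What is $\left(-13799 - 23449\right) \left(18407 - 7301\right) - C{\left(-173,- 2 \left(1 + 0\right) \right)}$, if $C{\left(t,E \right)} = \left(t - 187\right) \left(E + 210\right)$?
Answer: $-413601408$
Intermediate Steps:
$C{\left(t,E \right)} = \left(-187 + t\right) \left(210 + E\right)$
$\left(-13799 - 23449\right) \left(18407 - 7301\right) - C{\left(-173,- 2 \left(1 + 0\right) \right)} = \left(-13799 - 23449\right) \left(18407 - 7301\right) - \left(-39270 - 187 \left(- 2 \left(1 + 0\right)\right) + 210 \left(-173\right) + - 2 \left(1 + 0\right) \left(-173\right)\right) = \left(-37248\right) 11106 - \left(-39270 - 187 \left(\left(-2\right) 1\right) - 36330 + \left(-2\right) 1 \left(-173\right)\right) = -413676288 - \left(-39270 - -374 - 36330 - -346\right) = -413676288 - \left(-39270 + 374 - 36330 + 346\right) = -413676288 - -74880 = -413676288 + 74880 = -413601408$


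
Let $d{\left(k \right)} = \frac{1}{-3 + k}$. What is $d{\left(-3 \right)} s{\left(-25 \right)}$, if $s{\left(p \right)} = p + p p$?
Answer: $-100$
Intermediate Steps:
$s{\left(p \right)} = p + p^{2}$
$d{\left(-3 \right)} s{\left(-25 \right)} = \frac{\left(-25\right) \left(1 - 25\right)}{-3 - 3} = \frac{\left(-25\right) \left(-24\right)}{-6} = \left(- \frac{1}{6}\right) 600 = -100$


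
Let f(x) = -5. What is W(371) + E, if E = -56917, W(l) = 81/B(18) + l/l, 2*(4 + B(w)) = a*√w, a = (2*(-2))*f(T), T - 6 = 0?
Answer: -25384455/446 + 1215*√2/892 ≈ -56914.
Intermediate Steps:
T = 6 (T = 6 + 0 = 6)
a = 20 (a = (2*(-2))*(-5) = -4*(-5) = 20)
B(w) = -4 + 10*√w (B(w) = -4 + (20*√w)/2 = -4 + 10*√w)
W(l) = 1 + 81/(-4 + 30*√2) (W(l) = 81/(-4 + 10*√18) + l/l = 81/(-4 + 10*(3*√2)) + 1 = 81/(-4 + 30*√2) + 1 = 1 + 81/(-4 + 30*√2))
W(371) + E = (527/446 + 1215*√2/892) - 56917 = -25384455/446 + 1215*√2/892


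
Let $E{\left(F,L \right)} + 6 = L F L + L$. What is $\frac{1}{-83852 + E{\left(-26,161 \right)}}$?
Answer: $- \frac{1}{757643} \approx -1.3199 \cdot 10^{-6}$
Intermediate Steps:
$E{\left(F,L \right)} = -6 + L + F L^{2}$ ($E{\left(F,L \right)} = -6 + \left(L F L + L\right) = -6 + \left(F L L + L\right) = -6 + \left(F L^{2} + L\right) = -6 + \left(L + F L^{2}\right) = -6 + L + F L^{2}$)
$\frac{1}{-83852 + E{\left(-26,161 \right)}} = \frac{1}{-83852 - \left(-155 + 673946\right)} = \frac{1}{-83852 - 673791} = \frac{1}{-757643} = - \frac{1}{757643}$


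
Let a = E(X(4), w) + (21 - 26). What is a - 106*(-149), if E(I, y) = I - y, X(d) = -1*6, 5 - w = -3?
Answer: 15775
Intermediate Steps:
w = 8 (w = 5 - 1*(-3) = 5 + 3 = 8)
X(d) = -6
a = -19 (a = (-6 - 1*8) + (21 - 26) = (-6 - 8) - 5 = -14 - 5 = -19)
a - 106*(-149) = -19 - 106*(-149) = -19 + 15794 = 15775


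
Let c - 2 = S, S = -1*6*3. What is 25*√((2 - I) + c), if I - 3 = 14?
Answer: 25*I*√31 ≈ 139.19*I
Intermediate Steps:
I = 17 (I = 3 + 14 = 17)
S = -18 (S = -6*3 = -18)
c = -16 (c = 2 - 18 = -16)
25*√((2 - I) + c) = 25*√((2 - 1*17) - 16) = 25*√((2 - 17) - 16) = 25*√(-15 - 16) = 25*√(-31) = 25*(I*√31) = 25*I*√31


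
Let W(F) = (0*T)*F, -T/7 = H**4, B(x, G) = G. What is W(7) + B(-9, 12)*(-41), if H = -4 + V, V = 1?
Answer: -492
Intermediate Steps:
H = -3 (H = -4 + 1 = -3)
T = -567 (T = -7*(-3)**4 = -7*81 = -567)
W(F) = 0 (W(F) = (0*(-567))*F = 0*F = 0)
W(7) + B(-9, 12)*(-41) = 0 + 12*(-41) = 0 - 492 = -492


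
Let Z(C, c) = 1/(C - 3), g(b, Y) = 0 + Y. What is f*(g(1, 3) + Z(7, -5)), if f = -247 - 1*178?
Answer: -5525/4 ≈ -1381.3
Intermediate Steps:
g(b, Y) = Y
Z(C, c) = 1/(-3 + C)
f = -425 (f = -247 - 178 = -425)
f*(g(1, 3) + Z(7, -5)) = -425*(3 + 1/(-3 + 7)) = -425*(3 + 1/4) = -425*(3 + ¼) = -425*13/4 = -5525/4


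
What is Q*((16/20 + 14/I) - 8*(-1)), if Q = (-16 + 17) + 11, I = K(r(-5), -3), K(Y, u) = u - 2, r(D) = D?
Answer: 72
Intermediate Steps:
K(Y, u) = -2 + u
I = -5 (I = -2 - 3 = -5)
Q = 12 (Q = 1 + 11 = 12)
Q*((16/20 + 14/I) - 8*(-1)) = 12*((16/20 + 14/(-5)) - 8*(-1)) = 12*((16*(1/20) + 14*(-⅕)) + 8) = 12*((⅘ - 14/5) + 8) = 12*(-2 + 8) = 12*6 = 72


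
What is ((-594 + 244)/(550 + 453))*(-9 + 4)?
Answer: 1750/1003 ≈ 1.7448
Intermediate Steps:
((-594 + 244)/(550 + 453))*(-9 + 4) = -350/1003*(-5) = 1750/1003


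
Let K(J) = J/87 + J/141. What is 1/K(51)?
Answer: 1363/1292 ≈ 1.0550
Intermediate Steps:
K(J) = 76*J/4089 (K(J) = J*(1/87) + J*(1/141) = J/87 + J/141 = 76*J/4089)
1/K(51) = 1/((76/4089)*51) = 1/(1292/1363) = 1363/1292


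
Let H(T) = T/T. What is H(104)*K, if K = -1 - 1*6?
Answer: -7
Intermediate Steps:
K = -7 (K = -1 - 6 = -7)
H(T) = 1
H(104)*K = 1*(-7) = -7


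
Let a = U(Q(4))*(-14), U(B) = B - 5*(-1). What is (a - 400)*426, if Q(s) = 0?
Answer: -200220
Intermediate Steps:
U(B) = 5 + B (U(B) = B + 5 = 5 + B)
a = -70 (a = (5 + 0)*(-14) = 5*(-14) = -70)
(a - 400)*426 = (-70 - 400)*426 = -470*426 = -200220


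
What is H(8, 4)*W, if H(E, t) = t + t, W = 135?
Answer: 1080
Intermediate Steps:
H(E, t) = 2*t
H(8, 4)*W = (2*4)*135 = 8*135 = 1080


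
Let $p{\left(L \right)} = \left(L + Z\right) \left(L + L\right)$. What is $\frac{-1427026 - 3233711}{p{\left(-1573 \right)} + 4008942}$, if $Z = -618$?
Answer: $- \frac{274161}{641284} \approx -0.42752$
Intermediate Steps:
$p{\left(L \right)} = 2 L \left(-618 + L\right)$ ($p{\left(L \right)} = \left(L - 618\right) \left(L + L\right) = \left(-618 + L\right) 2 L = 2 L \left(-618 + L\right)$)
$\frac{-1427026 - 3233711}{p{\left(-1573 \right)} + 4008942} = \frac{-1427026 - 3233711}{2 \left(-1573\right) \left(-618 - 1573\right) + 4008942} = - \frac{4660737}{2 \left(-1573\right) \left(-2191\right) + 4008942} = - \frac{4660737}{6892886 + 4008942} = - \frac{4660737}{10901828} = \left(-4660737\right) \frac{1}{10901828} = - \frac{274161}{641284}$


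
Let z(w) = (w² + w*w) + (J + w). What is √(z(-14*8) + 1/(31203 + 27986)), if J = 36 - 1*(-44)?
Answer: √87779629996565/59189 ≈ 158.29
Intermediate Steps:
J = 80 (J = 36 + 44 = 80)
z(w) = 80 + w + 2*w² (z(w) = (w² + w*w) + (80 + w) = (w² + w²) + (80 + w) = 2*w² + (80 + w) = 80 + w + 2*w²)
√(z(-14*8) + 1/(31203 + 27986)) = √((80 - 14*8 + 2*(-14*8)²) + 1/(31203 + 27986)) = √((80 - 112 + 2*(-112)²) + 1/59189) = √((80 - 112 + 2*12544) + 1/59189) = √((80 - 112 + 25088) + 1/59189) = √(25056 + 1/59189) = √(1483039585/59189) = √87779629996565/59189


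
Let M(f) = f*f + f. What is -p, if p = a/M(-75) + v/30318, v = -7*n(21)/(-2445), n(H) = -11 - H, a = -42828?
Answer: 52912237358/6856794675 ≈ 7.7168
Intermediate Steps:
M(f) = f + f² (M(f) = f² + f = f + f²)
v = -224/2445 (v = -7*(-11 - 1*21)/(-2445) = -7*(-11 - 21)*(-1)/2445 = -(-224)*(-1)/2445 = -7*32/2445 = -224/2445 ≈ -0.091616)
p = -52912237358/6856794675 (p = -42828*(-1/(75*(1 - 75))) - 224/2445/30318 = -42828/((-75*(-74))) - 224/2445*1/30318 = -42828/5550 - 112/37063755 = -42828*1/5550 - 112/37063755 = -7138/925 - 112/37063755 = -52912237358/6856794675 ≈ -7.7168)
-p = -1*(-52912237358/6856794675) = 52912237358/6856794675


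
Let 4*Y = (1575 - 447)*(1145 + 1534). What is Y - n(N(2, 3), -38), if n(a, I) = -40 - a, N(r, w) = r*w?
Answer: 755524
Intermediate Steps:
Y = 755478 (Y = ((1575 - 447)*(1145 + 1534))/4 = (1128*2679)/4 = (¼)*3021912 = 755478)
Y - n(N(2, 3), -38) = 755478 - (-40 - 2*3) = 755478 - (-40 - 1*6) = 755478 - (-40 - 6) = 755478 - 1*(-46) = 755478 + 46 = 755524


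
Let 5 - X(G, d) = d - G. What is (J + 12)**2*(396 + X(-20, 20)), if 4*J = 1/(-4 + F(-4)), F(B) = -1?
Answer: 20620681/400 ≈ 51552.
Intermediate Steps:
X(G, d) = 5 + G - d (X(G, d) = 5 - (d - G) = 5 + (G - d) = 5 + G - d)
J = -1/20 (J = 1/(4*(-4 - 1)) = (1/4)/(-5) = (1/4)*(-1/5) = -1/20 ≈ -0.050000)
(J + 12)**2*(396 + X(-20, 20)) = (-1/20 + 12)**2*(396 + (5 - 20 - 1*20)) = (239/20)**2*(396 + (5 - 20 - 20)) = 57121*(396 - 35)/400 = (57121/400)*361 = 20620681/400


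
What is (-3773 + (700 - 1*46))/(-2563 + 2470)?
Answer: 3119/93 ≈ 33.538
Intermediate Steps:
(-3773 + (700 - 1*46))/(-2563 + 2470) = (-3773 + (700 - 46))/(-93) = (-3773 + 654)*(-1/93) = -3119*(-1/93) = 3119/93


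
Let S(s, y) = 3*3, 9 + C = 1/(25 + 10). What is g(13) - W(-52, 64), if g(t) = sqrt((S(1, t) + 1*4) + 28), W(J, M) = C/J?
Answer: -157/910 + sqrt(41) ≈ 6.2306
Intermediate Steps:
C = -314/35 (C = -9 + 1/(25 + 10) = -9 + 1/35 = -314/35 ≈ -8.9714)
W(J, M) = -314/(35*J)
S(s, y) = 9
g(t) = sqrt(41) (g(t) = sqrt((9 + 1*4) + 28) = sqrt((9 + 4) + 28) = sqrt(13 + 28) = sqrt(41))
g(13) - W(-52, 64) = sqrt(41) - (-314)/(35*(-52)) = sqrt(41) - (-314)*(-1)/(35*52) = sqrt(41) - 1*157/910 = sqrt(41) - 157/910 = -157/910 + sqrt(41)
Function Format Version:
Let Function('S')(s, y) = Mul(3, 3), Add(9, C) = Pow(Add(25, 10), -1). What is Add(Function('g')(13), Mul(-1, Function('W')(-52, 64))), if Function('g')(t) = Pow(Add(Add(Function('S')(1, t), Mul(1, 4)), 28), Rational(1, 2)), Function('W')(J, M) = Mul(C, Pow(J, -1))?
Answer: Add(Rational(-157, 910), Pow(41, Rational(1, 2))) ≈ 6.2306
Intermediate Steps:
C = Rational(-314, 35) (C = Add(-9, Pow(Add(25, 10), -1)) = Add(-9, Pow(35, -1)) = Add(-9, Rational(1, 35)) = Rational(-314, 35) ≈ -8.9714)
Function('W')(J, M) = Mul(Rational(-314, 35), Pow(J, -1))
Function('S')(s, y) = 9
Function('g')(t) = Pow(41, Rational(1, 2)) (Function('g')(t) = Pow(Add(Add(9, Mul(1, 4)), 28), Rational(1, 2)) = Pow(Add(Add(9, 4), 28), Rational(1, 2)) = Pow(Add(13, 28), Rational(1, 2)) = Pow(41, Rational(1, 2)))
Add(Function('g')(13), Mul(-1, Function('W')(-52, 64))) = Add(Pow(41, Rational(1, 2)), Mul(-1, Mul(Rational(-314, 35), Pow(-52, -1)))) = Add(Pow(41, Rational(1, 2)), Mul(-1, Mul(Rational(-314, 35), Rational(-1, 52)))) = Add(Pow(41, Rational(1, 2)), Mul(-1, Rational(157, 910))) = Add(Pow(41, Rational(1, 2)), Rational(-157, 910)) = Add(Rational(-157, 910), Pow(41, Rational(1, 2)))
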